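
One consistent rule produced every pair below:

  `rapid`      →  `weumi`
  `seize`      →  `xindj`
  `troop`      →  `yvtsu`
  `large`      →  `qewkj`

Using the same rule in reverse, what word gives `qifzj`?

leave

Shifts by position in rapid: pos 0: r→w (+5), pos 1: a→e (+4), pos 2: p→u (+5), pos 3: i→m (+4) — repeating every 2. The shifts repeat in a cycle of length 2: positions 0,1,… shift by +5, +4, then the pattern repeats.
Reversing it on qifzj: q−5=l, i−4=e, f−5=a, z−4=v, j−5=e.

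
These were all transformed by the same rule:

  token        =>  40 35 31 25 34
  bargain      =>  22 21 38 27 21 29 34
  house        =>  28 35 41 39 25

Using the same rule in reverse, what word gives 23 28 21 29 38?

chair

The number is (letter's place in the alphabet, a=1) + 20.
Reversing it on 23 28 21 29 38: 23→(23−20)÷1=3=c, 28→(28−20)÷1=8=h, 21→(21−20)÷1=1=a, 29→(29−20)÷1=9=i, 38→(38−20)÷1=18=r.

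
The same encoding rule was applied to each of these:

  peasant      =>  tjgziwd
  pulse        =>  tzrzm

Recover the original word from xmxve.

In peasant: p→t is +4, e→j is +5, a→g is +6, s→z is +7 — the shift increases by 1 each position. The shift increases by 1 at each position, starting from +4: 4, 5, 6, ….
Reversing it on xmxve: x−4=t, m−5=h, x−6=r, v−7=o, e−8=w.

throw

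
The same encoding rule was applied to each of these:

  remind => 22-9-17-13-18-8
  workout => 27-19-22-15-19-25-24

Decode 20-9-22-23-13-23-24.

persist

r is letter #18 and maps to 22: an offset of 4. Letters become their 1-based position plus 4 (so a→5, b→6, …).
Decoding 20-9-22-23-13-23-24: 20→(20−4)÷1=16=p, 9→(9−4)÷1=5=e, 22→(22−4)÷1=18=r, 23→(23−4)÷1=19=s, 13→(13−4)÷1=9=i, 23→(23−4)÷1=19=s, 24→(24−4)÷1=20=t.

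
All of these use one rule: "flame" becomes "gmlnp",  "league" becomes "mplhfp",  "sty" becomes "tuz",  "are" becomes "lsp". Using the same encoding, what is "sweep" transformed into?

Two shifts are in play — +11 for a/e/i/o/u, +1 for every other letter.
Applying it to sweep: s(cons)+1=t, w(cons)+1=x, e(vowel)+11=p, e(vowel)+11=p, p(cons)+1=q.

txppq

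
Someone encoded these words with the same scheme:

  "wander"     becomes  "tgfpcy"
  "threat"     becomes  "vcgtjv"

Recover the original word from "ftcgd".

beard

The word is reversed, then every letter is shifted forward by 2.
Undoing it on ftcgd: shift back: f−2=d, t−2=r, c−2=a, g−2=e, d−2=b → draeb; then reverse → beard.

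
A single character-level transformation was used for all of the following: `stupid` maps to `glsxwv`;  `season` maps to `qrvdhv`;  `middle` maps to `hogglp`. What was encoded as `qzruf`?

The output letters match the input read backwards, each shifted +3: stupid reversed is diputs. Two steps: reverse the string, then apply a Caesar shift of +3.
Decoding qzruf: shift back: q−3=n, z−3=w, r−3=o, u−3=r, f−3=c → nworc; then reverse → crown.

crown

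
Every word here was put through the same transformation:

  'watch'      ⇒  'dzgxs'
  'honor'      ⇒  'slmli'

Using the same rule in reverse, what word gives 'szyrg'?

Each pair mirrors across the alphabet (w↔d, a↔z, t↔g): positions sum to 25. This is the alphabet-reversal cipher (Atbash): a becomes z, b becomes y, etc.
Undoing it on szyrg: s↔h, z↔a, y↔b, r↔i, g↔t.

habit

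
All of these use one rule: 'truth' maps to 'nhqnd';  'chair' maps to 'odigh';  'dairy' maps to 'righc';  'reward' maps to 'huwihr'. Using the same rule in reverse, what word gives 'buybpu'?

t(19)→n(13) and r(17)→h(7) fit y≡3x+8 (mod 26); the inverse of 3 mod 26 is 9. This is an affine cipher: with a=0,…,z=25, each position x becomes (3x+8) mod 26.
Reversing it on buybpu: b(1)→9·(1−8)≡15=p; u(20)→9·(20−8)≡4=e; y(24)→9·(24−8)≡14=o; b(1)→9·(1−8)≡15=p; p(15)→9·(15−8)≡11=l; u(20)→9·(20−8)≡4=e (all mod 26).

people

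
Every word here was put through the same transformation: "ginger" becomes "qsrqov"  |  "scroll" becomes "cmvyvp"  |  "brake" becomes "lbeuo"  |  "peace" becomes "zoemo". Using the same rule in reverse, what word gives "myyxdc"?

Shifts by position in ginger: pos 0: g→q (+10), pos 1: i→s (+10), pos 2: n→r (+4), pos 3: g→q (+10), pos 4: e→o (+10), pos 5: r→v (+4) — repeating every 3. It's a Vigenère-style cipher with numeric key [10,10,4]: position i shifts by key[i mod 3].
Undoing it on myyxdc: m−10=c, y−10=o, y−4=u, x−10=n, d−10=t, c−4=y.

county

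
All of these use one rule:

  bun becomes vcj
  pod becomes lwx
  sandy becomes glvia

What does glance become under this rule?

mkvito

The output letters match the input read backwards, each shifted +8: bun reversed is nub. Two steps: reverse the string, then apply a Caesar shift of +8.
On glance: reverse → ecnalg; then shift: e+8=m, c+8=k, n+8=v, a+8=i, l+8=t, g+8=o.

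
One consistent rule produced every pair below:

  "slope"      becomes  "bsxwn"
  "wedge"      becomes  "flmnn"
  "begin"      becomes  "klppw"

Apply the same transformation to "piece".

Shifts by position in slope: pos 0: s→b (+9), pos 1: l→s (+7), pos 2: o→x (+9), pos 3: p→w (+7) — repeating every 2. It's a Vigenère-style cipher with numeric key [9,7]: position i shifts by key[i mod 2].
For piece: p+9=y, i+7=p, e+9=n, c+7=j, e+9=n.

ypnjn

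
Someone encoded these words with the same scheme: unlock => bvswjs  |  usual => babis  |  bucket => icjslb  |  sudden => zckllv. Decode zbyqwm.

stripe

Shifts by position in unlock: pos 0: u→b (+7), pos 1: n→v (+8), pos 2: l→s (+7), pos 3: o→w (+8) — repeating every 2. It's a Vigenère-style cipher with numeric key [7,8]: position i shifts by key[i mod 2].
Undoing it on zbyqwm: z−7=s, b−8=t, y−7=r, q−8=i, w−7=p, m−8=e.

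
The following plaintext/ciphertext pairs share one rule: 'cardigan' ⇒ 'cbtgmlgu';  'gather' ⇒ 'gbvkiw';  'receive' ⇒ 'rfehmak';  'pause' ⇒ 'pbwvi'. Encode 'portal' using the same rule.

In cardigan: c→c is +0, a→b is +1, r→t is +2, d→g is +3 — the shift increases by 1 each position. Letter i (0-indexed) is shifted by i+0, so successive shifts are 0, 1, 2, ….
Applying it to portal: p+0=p, o+1=p, r+2=t, t+3=w, a+4=e, l+5=q.

pptweq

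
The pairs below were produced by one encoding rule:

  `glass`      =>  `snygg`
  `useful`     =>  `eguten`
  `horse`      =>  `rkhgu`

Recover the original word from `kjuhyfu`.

operate

g(6)→s(18) and l(11)→n(13) fit y≡25x+24 (mod 26); the inverse of 25 mod 26 is 25. This is an affine cipher: with a=0,…,z=25, each position x becomes (25x+24) mod 26.
Decoding kjuhyfu: k(10)→25·(10−24)≡14=o; j(9)→25·(9−24)≡15=p; u(20)→25·(20−24)≡4=e; h(7)→25·(7−24)≡17=r; y(24)→25·(24−24)≡0=a; f(5)→25·(5−24)≡19=t; u(20)→25·(20−24)≡4=e (all mod 26).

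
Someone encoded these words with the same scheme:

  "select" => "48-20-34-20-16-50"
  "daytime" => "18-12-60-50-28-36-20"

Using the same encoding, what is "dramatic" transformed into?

18-46-12-36-12-50-28-16

Each letter becomes 2×(its alphabet position, a=1..z=26) + 10.
On dramatic: d=4→18, r=18→46, a=1→12, m=13→36, a=1→12, t=20→50, i=9→28, c=3→16.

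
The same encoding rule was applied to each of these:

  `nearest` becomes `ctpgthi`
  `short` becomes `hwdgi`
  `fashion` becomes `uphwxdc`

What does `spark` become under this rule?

hepgz

Compare letters: n→c is +15, e→t is +15, a→p is +15 — a constant shift. It's a constant shift of +15 (ROT15).
For spark: s+15=h, p+15=e, a+15=p, r+15=g, k+15=z.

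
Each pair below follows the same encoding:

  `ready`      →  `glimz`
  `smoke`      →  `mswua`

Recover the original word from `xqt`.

lip

Read the word backwards and shift each letter +8.
Decoding xqt: shift back: x−8=p, q−8=i, t−8=l → pil; then reverse → lip.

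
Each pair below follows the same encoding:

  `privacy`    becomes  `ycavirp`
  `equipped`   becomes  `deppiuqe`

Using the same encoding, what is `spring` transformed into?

gnirps

The output letters match the input read backwards: privacy reversed is ycavirp. The word is simply reversed.
For spring: reverse → gnirps.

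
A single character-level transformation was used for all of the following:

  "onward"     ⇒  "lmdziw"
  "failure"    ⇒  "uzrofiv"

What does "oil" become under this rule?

lro

Each pair mirrors across the alphabet (o↔l, n↔m, w↔d): positions sum to 25. Letters are reflected about the middle of the alphabet (position → 25−position): Atbash.
For oil: o↔l, i↔r, l↔o.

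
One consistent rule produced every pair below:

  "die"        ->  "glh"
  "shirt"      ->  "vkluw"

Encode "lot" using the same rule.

Compare letters: d→g is +3, i→l is +3, e→h is +3 — a constant shift. This is a Caesar cipher with shift 3.
Applying it to lot: l+3=o, o+3=r, t+3=w.

orw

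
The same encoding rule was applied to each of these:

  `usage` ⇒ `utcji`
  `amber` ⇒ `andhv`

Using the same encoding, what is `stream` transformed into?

suther

In usage: u→u is +0, s→t is +1, a→c is +2, g→j is +3 — the shift increases by 1 each position. Letter i (0-indexed) is shifted by i+0, so successive shifts are 0, 1, 2, ….
On stream: s+0=s, t+1=u, r+2=t, e+3=h, a+4=e, m+5=r.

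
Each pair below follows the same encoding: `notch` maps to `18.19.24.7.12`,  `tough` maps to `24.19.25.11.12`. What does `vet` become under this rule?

26.9.24

n is letter #14 and maps to 18: an offset of 4. Letters become their 1-based position plus 4 (so a→5, b→6, …).
Applying it to vet: v=22→26, e=5→9, t=20→24.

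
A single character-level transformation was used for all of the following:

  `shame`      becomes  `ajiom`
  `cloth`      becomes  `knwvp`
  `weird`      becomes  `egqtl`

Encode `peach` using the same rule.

A repeating key of period 2 is used — shifts +8, +2 over and over.
Applying it to peach: p+8=x, e+2=g, a+8=i, c+2=e, h+8=p.

xgiep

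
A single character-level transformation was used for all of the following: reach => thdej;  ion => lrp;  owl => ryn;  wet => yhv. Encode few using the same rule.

hhy

The rule splits by letter class: vowels +3, consonants +2.
For few: f(cons)+2=h, e(vowel)+3=h, w(cons)+2=y.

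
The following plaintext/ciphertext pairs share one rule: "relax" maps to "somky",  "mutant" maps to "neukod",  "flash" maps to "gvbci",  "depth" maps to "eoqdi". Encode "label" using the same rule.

Shifts by position in relax: pos 0: r→s (+1), pos 1: e→o (+10), pos 2: l→m (+1), pos 3: a→k (+10) — repeating every 2. The shifts repeat in a cycle of length 2: positions 0,1,… shift by +1, +10, then the pattern repeats.
On label: l+1=m, a+10=k, b+1=c, e+10=o, l+1=m.

mkcom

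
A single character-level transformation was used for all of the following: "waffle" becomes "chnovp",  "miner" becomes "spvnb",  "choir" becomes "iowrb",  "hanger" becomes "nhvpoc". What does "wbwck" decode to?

In waffle: w→c is +6, a→h is +7, f→n is +8, f→o is +9 — the shift increases by 1 each position. Each letter shifts forward by (position + 6), i.e. 6, 7, 8, … — the shift grows by one for each successive letter.
Undoing it on wbwck: w−6=q, b−7=u, w−8=o, c−9=t, k−10=a.

quota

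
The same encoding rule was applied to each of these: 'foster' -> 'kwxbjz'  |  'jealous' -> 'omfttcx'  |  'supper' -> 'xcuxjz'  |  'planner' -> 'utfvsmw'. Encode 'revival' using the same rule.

wmaqaiq

Shifts by position in foster: pos 0: f→k (+5), pos 1: o→w (+8), pos 2: s→x (+5), pos 3: t→b (+8) — repeating every 2. A repeating key of period 2 is used — shifts +5, +8 over and over.
For revival: r+5=w, e+8=m, v+5=a, i+8=q, v+5=a, a+8=i, l+5=q.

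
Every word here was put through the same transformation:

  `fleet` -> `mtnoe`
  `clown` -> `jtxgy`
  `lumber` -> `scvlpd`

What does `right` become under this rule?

In fleet: f→m is +7, l→t is +8, e→n is +9, e→o is +10 — the shift increases by 1 each position. The shift increases by 1 at each position, starting from +7: 7, 8, 9, ….
On right: r+7=y, i+8=q, g+9=p, h+10=r, t+11=e.

yqpre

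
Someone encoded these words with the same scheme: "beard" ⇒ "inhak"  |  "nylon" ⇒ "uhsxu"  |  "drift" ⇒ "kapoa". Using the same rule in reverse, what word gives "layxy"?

Shifts by position in beard: pos 0: b→i (+7), pos 1: e→n (+9), pos 2: a→h (+7), pos 3: r→a (+9) — repeating every 2. The shifts repeat in a cycle of length 2: positions 0,1,… shift by +7, +9, then the pattern repeats.
Undoing it on layxy: l−7=e, a−9=r, y−7=r, x−9=o, y−7=r.

error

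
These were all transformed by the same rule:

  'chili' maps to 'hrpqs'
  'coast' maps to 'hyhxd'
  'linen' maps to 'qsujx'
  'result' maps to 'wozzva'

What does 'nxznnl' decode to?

inside

A repeating key of period 3 is used — shifts +5, +10, +7 over and over.
Undoing it on nxznnl: n−5=i, x−10=n, z−7=s, n−5=i, n−10=d, l−7=e.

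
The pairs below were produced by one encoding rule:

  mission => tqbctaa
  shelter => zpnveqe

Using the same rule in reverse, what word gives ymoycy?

reform

In mission: m→t is +7, i→q is +8, s→b is +9, s→c is +10 — the shift increases by 1 each position. Each letter shifts forward by (position + 7), i.e. 7, 8, 9, … — the shift grows by one for each successive letter.
Decoding ymoycy: y−7=r, m−8=e, o−9=f, y−10=o, c−11=r, y−12=m.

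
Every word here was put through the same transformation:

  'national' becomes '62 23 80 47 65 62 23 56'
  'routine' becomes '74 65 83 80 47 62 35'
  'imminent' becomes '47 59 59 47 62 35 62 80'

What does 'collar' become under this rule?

The formula is n = 3×(alphabet index, a=1) + 20.
Applying it to collar: c=3→29, o=15→65, l=12→56, l=12→56, a=1→23, r=18→74.

29 65 56 56 23 74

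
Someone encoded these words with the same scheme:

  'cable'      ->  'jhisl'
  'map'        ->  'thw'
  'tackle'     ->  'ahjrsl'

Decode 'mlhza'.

This is a Caesar cipher with shift 7.
Reversing it on mlhza: m−7=f, l−7=e, h−7=a, z−7=s, a−7=t.

feast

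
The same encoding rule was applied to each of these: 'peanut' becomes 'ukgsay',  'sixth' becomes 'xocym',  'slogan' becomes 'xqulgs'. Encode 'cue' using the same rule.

The shift depends on letter class: consonant p→u is +5, but vowel e→k is +6. Two shifts are in play — +6 for a/e/i/o/u, +5 for every other letter.
For cue: c(cons)+5=h, u(vowel)+6=a, e(vowel)+6=k.

hak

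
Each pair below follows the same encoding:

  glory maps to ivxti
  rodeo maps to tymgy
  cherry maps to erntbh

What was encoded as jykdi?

hobby

Shifts by position in glory: pos 0: g→i (+2), pos 1: l→v (+10), pos 2: o→x (+9), pos 3: r→t (+2), pos 4: y→i (+10) — repeating every 3. It's a Vigenère-style cipher with numeric key [2,10,9]: position i shifts by key[i mod 3].
Reversing it on jykdi: j−2=h, y−10=o, k−9=b, d−2=b, i−10=y.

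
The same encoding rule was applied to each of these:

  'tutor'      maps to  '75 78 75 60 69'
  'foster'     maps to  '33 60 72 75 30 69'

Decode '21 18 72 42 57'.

basin

t(#20)→75 and u(#21)→78: differences scale by 3, so n = 3·pos + 15. Each letter becomes 3×(its alphabet position, a=1..z=26) + 15.
Undoing it on 21 18 72 42 57: 21→(21−15)÷3=2=b, 18→(18−15)÷3=1=a, 72→(72−15)÷3=19=s, 42→(42−15)÷3=9=i, 57→(57−15)÷3=14=n.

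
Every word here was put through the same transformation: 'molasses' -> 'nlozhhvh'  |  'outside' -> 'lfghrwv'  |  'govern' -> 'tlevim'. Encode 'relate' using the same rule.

ivozgv

Each pair mirrors across the alphabet (m↔n, o↔l, l↔o): positions sum to 25. Each letter is replaced by its mirror in the alphabet: a↔z, b↔y, c↔x, and so on (the Atbash cipher).
Applying it to relate: r↔i, e↔v, l↔o, a↔z, t↔g, e↔v.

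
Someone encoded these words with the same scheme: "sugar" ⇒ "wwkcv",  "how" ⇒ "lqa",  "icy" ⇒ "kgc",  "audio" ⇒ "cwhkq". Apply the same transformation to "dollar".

The shift depends on letter class: consonant s→w is +4, but vowel u→w is +2. Two shifts are in play — +2 for a/e/i/o/u, +4 for every other letter.
On dollar: d(cons)+4=h, o(vowel)+2=q, l(cons)+4=p, l(cons)+4=p, a(vowel)+2=c, r(cons)+4=v.

hqppcv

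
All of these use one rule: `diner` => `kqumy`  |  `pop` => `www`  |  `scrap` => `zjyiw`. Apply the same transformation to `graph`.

The shift depends on letter class: consonant d→k is +7, but vowel i→q is +8. Two shifts are in play — +8 for a/e/i/o/u, +7 for every other letter.
Applying it to graph: g(cons)+7=n, r(cons)+7=y, a(vowel)+8=i, p(cons)+7=w, h(cons)+7=o.

nyiwo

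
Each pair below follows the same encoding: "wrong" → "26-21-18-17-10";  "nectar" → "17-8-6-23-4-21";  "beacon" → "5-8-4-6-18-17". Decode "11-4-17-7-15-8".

handle

w is letter #23 and maps to 26: an offset of 3. Letters become their 1-based position plus 3 (so a→4, b→5, …).
Undoing it on 11-4-17-7-15-8: 11→(11−3)÷1=8=h, 4→(4−3)÷1=1=a, 17→(17−3)÷1=14=n, 7→(7−3)÷1=4=d, 15→(15−3)÷1=12=l, 8→(8−3)÷1=5=e.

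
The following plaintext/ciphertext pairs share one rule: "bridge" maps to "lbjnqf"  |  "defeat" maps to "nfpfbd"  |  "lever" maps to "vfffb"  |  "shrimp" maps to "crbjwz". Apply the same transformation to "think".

The shift depends on letter class: consonant b→l is +10, but vowel i→j is +1. Two shifts are in play — +1 for a/e/i/o/u, +10 for every other letter.
Applying it to think: t(cons)+10=d, h(cons)+10=r, i(vowel)+1=j, n(cons)+10=x, k(cons)+10=u.

drjxu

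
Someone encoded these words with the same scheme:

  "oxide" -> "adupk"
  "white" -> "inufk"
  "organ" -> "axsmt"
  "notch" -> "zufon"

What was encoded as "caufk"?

Shifts by position in oxide: pos 0: o→a (+12), pos 1: x→d (+6), pos 2: i→u (+12), pos 3: d→p (+12), pos 4: e→k (+6) — repeating every 3. The shifts repeat in a cycle of length 3: positions 0,1,… shift by +12, +6, +12, then the pattern repeats.
Reversing it on caufk: c−12=q, a−6=u, u−12=i, f−12=t, k−6=e.

quite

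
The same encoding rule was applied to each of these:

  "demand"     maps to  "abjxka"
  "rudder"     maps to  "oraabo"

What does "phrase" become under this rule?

meoxpb

Compare letters: d→a is +23, e→b is +23, m→j is +23 — a constant shift. It's a constant shift of +23 (ROT23).
For phrase: p+23=m, h+23=e, r+23=o, a+23=x, s+23=p, e+23=b.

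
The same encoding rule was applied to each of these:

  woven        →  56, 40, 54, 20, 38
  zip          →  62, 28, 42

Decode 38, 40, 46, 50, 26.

north

w(#23)→56 and o(#15)→40: differences scale by 2, so n = 2·pos + 10. Each letter becomes 2×(its alphabet position, a=1..z=26) + 10.
Decoding 38, 40, 46, 50, 26: 38→(38−10)÷2=14=n, 40→(40−10)÷2=15=o, 46→(46−10)÷2=18=r, 50→(50−10)÷2=20=t, 26→(26−10)÷2=8=h.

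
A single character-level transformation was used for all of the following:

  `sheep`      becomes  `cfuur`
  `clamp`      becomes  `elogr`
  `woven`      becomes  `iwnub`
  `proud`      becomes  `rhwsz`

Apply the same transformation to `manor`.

Each letter's alphabet position (a=0..z=25) is mapped through 21·x+14 mod 26 — an affine cipher.
On manor: m(12)→21·12+14≡6=g; a(0)→21·0+14≡14=o; n(13)→21·13+14≡1=b; o(14)→21·14+14≡22=w; r(17)→21·17+14≡7=h (all mod 26).

gobwh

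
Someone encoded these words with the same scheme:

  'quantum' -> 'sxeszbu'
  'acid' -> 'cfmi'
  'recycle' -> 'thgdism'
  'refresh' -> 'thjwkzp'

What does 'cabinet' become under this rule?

Letter i (0-indexed) is shifted by i+2, so successive shifts are 2, 3, 4, ….
On cabinet: c+2=e, a+3=d, b+4=f, i+5=n, n+6=t, e+7=l, t+8=b.

edfntlb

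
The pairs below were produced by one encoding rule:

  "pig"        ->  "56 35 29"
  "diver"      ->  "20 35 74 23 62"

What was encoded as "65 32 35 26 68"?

shift

p(#16)→56 and i(#9)→35: differences scale by 3, so n = 3·pos + 8. Each letter becomes 3×(its alphabet position, a=1..z=26) + 8.
Reversing it on 65 32 35 26 68: 65→(65−8)÷3=19=s, 32→(32−8)÷3=8=h, 35→(35−8)÷3=9=i, 26→(26−8)÷3=6=f, 68→(68−8)÷3=20=t.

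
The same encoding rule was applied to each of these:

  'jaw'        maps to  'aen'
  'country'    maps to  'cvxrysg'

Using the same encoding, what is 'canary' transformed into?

The output letters match the input read backwards, each shifted +4: jaw reversed is waj. The word is reversed, then every letter is shifted forward by 4.
Applying it to canary: reverse → yranac; then shift: y+4=c, r+4=v, a+4=e, n+4=r, a+4=e, c+4=g.

cvereg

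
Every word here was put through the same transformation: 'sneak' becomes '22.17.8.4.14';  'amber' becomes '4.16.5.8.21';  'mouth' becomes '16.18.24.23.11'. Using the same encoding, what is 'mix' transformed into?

16.12.27

The number is (letter's place in the alphabet, a=1) + 3.
On mix: m=13→16, i=9→12, x=24→27.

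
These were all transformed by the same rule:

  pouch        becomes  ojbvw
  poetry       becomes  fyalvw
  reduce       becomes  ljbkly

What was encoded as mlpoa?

The output letters match the input read backwards, each shifted +7: pouch reversed is hcuop. Read the word backwards and shift each letter +7.
Undoing it on mlpoa: shift back: m−7=f, l−7=e, p−7=i, o−7=h, a−7=t → feiht; then reverse → thief.

thief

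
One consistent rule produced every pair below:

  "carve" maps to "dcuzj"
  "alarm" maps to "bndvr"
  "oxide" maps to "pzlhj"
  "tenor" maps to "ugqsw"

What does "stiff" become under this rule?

Each letter shifts forward by (position + 1), i.e. 1, 2, 3, … — the shift grows by one for each successive letter.
Applying it to stiff: s+1=t, t+2=v, i+3=l, f+4=j, f+5=k.

tvljk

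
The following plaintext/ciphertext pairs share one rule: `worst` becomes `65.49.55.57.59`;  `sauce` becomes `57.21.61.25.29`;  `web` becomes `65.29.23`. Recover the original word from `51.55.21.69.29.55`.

prayer

The formula is n = 2×(alphabet index, a=1) + 19.
Undoing it on 51.55.21.69.29.55: 51→(51−19)÷2=16=p, 55→(55−19)÷2=18=r, 21→(21−19)÷2=1=a, 69→(69−19)÷2=25=y, 29→(29−19)÷2=5=e, 55→(55−19)÷2=18=r.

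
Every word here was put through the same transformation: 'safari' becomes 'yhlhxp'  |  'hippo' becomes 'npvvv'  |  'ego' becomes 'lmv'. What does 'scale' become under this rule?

The shift depends on letter class: consonant s→y is +6, but vowel a→h is +7. Vowels shift forward by 7 and consonants shift forward by 6.
On scale: s(cons)+6=y, c(cons)+6=i, a(vowel)+7=h, l(cons)+6=r, e(vowel)+7=l.

yihrl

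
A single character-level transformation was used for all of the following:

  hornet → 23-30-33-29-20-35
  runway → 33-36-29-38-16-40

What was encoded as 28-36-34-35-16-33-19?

mustard

h is letter #8 and maps to 23: an offset of 15. The number is (letter's place in the alphabet, a=1) + 15.
Reversing it on 28-36-34-35-16-33-19: 28→(28−15)÷1=13=m, 36→(36−15)÷1=21=u, 34→(34−15)÷1=19=s, 35→(35−15)÷1=20=t, 16→(16−15)÷1=1=a, 33→(33−15)÷1=18=r, 19→(19−15)÷1=4=d.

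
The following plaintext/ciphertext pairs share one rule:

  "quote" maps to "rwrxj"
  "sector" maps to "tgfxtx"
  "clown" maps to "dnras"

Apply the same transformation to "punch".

qwqgm

In quote: q→r is +1, u→w is +2, o→r is +3, t→x is +4 — the shift increases by 1 each position. Letter i (0-indexed) is shifted by i+1, so successive shifts are 1, 2, 3, ….
On punch: p+1=q, u+2=w, n+3=q, c+4=g, h+5=m.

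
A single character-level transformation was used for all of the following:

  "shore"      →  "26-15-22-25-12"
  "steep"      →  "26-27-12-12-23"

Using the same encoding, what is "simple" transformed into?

The number is (letter's place in the alphabet, a=1) + 7.
For simple: s=19→26, i=9→16, m=13→20, p=16→23, l=12→19, e=5→12.

26-16-20-23-19-12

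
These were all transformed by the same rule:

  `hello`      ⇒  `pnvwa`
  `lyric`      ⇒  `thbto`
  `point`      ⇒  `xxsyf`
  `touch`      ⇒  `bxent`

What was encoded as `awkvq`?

In hello: h→p is +8, e→n is +9, l→v is +10, l→w is +11 — the shift increases by 1 each position. Letter i (0-indexed) is shifted by i+8, so successive shifts are 8, 9, 10, ….
Decoding awkvq: a−8=s, w−9=n, k−10=a, v−11=k, q−12=e.

snake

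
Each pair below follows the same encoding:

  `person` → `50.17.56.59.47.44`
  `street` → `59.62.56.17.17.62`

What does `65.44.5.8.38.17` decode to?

p(#16)→50 and e(#5)→17: differences scale by 3, so n = 3·pos + 2. Each letter becomes 3×(its alphabet position, a=1..z=26) + 2.
Undoing it on 65.44.5.8.38.17: 65→(65−2)÷3=21=u, 44→(44−2)÷3=14=n, 5→(5−2)÷3=1=a, 8→(8−2)÷3=2=b, 38→(38−2)÷3=12=l, 17→(17−2)÷3=5=e.

unable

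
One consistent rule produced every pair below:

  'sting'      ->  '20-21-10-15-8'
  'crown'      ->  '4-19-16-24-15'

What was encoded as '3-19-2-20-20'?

brass

s is letter #19 and maps to 20: an offset of 1. Each letter is replaced by its alphabet position (a=1..z=26) + 1.
Undoing it on 3-19-2-20-20: 3→(3−1)÷1=2=b, 19→(19−1)÷1=18=r, 2→(2−1)÷1=1=a, 20→(20−1)÷1=19=s, 20→(20−1)÷1=19=s.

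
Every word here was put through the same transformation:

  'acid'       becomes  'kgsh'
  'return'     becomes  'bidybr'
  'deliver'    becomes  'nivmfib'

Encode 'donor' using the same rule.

Shifts by position in acid: pos 0: a→k (+10), pos 1: c→g (+4), pos 2: i→s (+10), pos 3: d→h (+4) — repeating every 2. The shifts repeat in a cycle of length 2: positions 0,1,… shift by +10, +4, then the pattern repeats.
On donor: d+10=n, o+4=s, n+10=x, o+4=s, r+10=b.

nsxsb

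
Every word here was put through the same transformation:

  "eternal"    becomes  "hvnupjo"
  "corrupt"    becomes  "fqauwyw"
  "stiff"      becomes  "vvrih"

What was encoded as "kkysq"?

hippo

Shifts by position in eternal: pos 0: e→h (+3), pos 1: t→v (+2), pos 2: e→n (+9), pos 3: r→u (+3), pos 4: n→p (+2), pos 5: a→j (+9) — repeating every 3. The shifts repeat in a cycle of length 3: positions 0,1,… shift by +3, +2, +9, then the pattern repeats.
Reversing it on kkysq: k−3=h, k−2=i, y−9=p, s−3=p, q−2=o.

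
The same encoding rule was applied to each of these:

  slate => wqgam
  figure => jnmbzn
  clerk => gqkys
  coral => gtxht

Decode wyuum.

In slate: s→w is +4, l→q is +5, a→g is +6, t→a is +7 — the shift increases by 1 each position. Letter i (0-indexed) is shifted by i+4, so successive shifts are 4, 5, 6, ….
Reversing it on wyuum: w−4=s, y−5=t, u−6=o, u−7=n, m−8=e.

stone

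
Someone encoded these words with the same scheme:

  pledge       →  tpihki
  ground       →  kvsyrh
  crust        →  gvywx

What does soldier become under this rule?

wsphmiv

Compare letters: p→t is +4, l→p is +4, e→i is +4 — a constant shift. Each letter is shifted forward by 4 in the alphabet (a Caesar shift of +4).
For soldier: s+4=w, o+4=s, l+4=p, d+4=h, i+4=m, e+4=i, r+4=v.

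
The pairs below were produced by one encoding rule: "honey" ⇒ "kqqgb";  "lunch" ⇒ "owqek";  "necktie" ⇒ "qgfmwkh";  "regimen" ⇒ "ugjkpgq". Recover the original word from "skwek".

pitch

Shifts by position in honey: pos 0: h→k (+3), pos 1: o→q (+2), pos 2: n→q (+3), pos 3: e→g (+2) — repeating every 2. The shifts repeat in a cycle of length 2: positions 0,1,… shift by +3, +2, then the pattern repeats.
Decoding skwek: s−3=p, k−2=i, w−3=t, e−2=c, k−3=h.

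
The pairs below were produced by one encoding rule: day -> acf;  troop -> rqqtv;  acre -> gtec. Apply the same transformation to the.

The output letters match the input read backwards, each shifted +2: day reversed is yad. The word is reversed, then every letter is shifted forward by 2.
For the: reverse → eht; then shift: e+2=g, h+2=j, t+2=v.

gjv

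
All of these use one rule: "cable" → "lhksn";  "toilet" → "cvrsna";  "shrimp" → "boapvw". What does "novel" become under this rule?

wvelu

A repeating key of period 2 is used — shifts +9, +7 over and over.
Applying it to novel: n+9=w, o+7=v, v+9=e, e+7=l, l+9=u.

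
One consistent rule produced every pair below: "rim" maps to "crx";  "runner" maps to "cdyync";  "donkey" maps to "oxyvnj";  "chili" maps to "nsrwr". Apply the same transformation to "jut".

ude

Two shifts are in play — +9 for a/e/i/o/u, +11 for every other letter.
On jut: j(cons)+11=u, u(vowel)+9=d, t(cons)+11=e.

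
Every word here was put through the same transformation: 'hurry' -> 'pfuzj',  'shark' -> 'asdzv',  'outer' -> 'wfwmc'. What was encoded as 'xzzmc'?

power

Shifts by position in hurry: pos 0: h→p (+8), pos 1: u→f (+11), pos 2: r→u (+3), pos 3: r→z (+8), pos 4: y→j (+11) — repeating every 3. The shifts repeat in a cycle of length 3: positions 0,1,… shift by +8, +11, +3, then the pattern repeats.
Decoding xzzmc: x−8=p, z−11=o, z−3=w, m−8=e, c−11=r.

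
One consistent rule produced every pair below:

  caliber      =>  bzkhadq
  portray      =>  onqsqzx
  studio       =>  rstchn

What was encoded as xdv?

yew

Compare letters: c→b is +25, a→z is +25, l→k is +25 — a constant shift. It's a constant shift of +25 (ROT25).
Reversing it on xdv: x−25=y, d−25=e, v−25=w.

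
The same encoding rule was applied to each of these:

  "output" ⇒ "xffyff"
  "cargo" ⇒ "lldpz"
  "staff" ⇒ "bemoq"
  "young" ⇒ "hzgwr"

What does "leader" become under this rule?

upmmpd

Shifts by position in output: pos 0: o→x (+9), pos 1: u→f (+11), pos 2: t→f (+12), pos 3: p→y (+9), pos 4: u→f (+11), pos 5: t→f (+12) — repeating every 3. The shifts repeat in a cycle of length 3: positions 0,1,… shift by +9, +11, +12, then the pattern repeats.
For leader: l+9=u, e+11=p, a+12=m, d+9=m, e+11=p, r+12=d.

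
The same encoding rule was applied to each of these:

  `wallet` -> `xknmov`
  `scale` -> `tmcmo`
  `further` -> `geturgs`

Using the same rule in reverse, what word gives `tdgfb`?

steer

A repeating key of period 3 is used — shifts +1, +10, +2 over and over.
Decoding tdgfb: t−1=s, d−10=t, g−2=e, f−1=e, b−10=r.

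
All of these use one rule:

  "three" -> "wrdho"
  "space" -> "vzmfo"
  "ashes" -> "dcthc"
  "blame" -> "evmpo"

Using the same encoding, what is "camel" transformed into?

fkyhv

Shifts by position in three: pos 0: t→w (+3), pos 1: h→r (+10), pos 2: r→d (+12), pos 3: e→h (+3), pos 4: e→o (+10) — repeating every 3. It's a Vigenère-style cipher with numeric key [3,10,12]: position i shifts by key[i mod 3].
For camel: c+3=f, a+10=k, m+12=y, e+3=h, l+10=v.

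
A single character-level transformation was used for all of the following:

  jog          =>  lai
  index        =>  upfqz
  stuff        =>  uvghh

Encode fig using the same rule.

hui

The shift depends on letter class: consonant j→l is +2, but vowel o→a is +12. Vowels shift forward by 12 and consonants shift forward by 2.
Applying it to fig: f(cons)+2=h, i(vowel)+12=u, g(cons)+2=i.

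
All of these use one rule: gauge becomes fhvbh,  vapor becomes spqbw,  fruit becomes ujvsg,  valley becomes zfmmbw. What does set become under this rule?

uft

The output letters match the input read backwards, each shifted +1: gauge reversed is eguag. The word is reversed, then every letter is shifted forward by 1.
Applying it to set: reverse → tes; then shift: t+1=u, e+1=f, s+1=t.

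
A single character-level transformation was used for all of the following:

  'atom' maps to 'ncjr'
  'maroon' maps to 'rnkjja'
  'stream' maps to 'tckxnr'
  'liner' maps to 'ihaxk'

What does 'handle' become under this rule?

a(0)→n(13) and t(19)→c(2) fit y≡9x+13 (mod 26); the inverse of 9 mod 26 is 3. Treating letters as 0–25, the rule is x ↦ 9x + 13 (mod 26).
For handle: h(7)→9·7+13≡24=y; a(0)→9·0+13≡13=n; n(13)→9·13+13≡0=a; d(3)→9·3+13≡14=o; l(11)→9·11+13≡8=i; e(4)→9·4+13≡23=x (all mod 26).

ynaoix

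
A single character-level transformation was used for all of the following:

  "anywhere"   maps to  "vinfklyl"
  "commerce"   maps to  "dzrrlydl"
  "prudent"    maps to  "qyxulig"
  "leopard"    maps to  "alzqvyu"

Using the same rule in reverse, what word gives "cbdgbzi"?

This is an affine cipher: with a=0,…,z=25, each position x becomes (17x+21) mod 26.
Decoding cbdgbzi: c(2)→23·(2−21)≡5=f; b(1)→23·(1−21)≡8=i; d(3)→23·(3−21)≡2=c; g(6)→23·(6−21)≡19=t; b(1)→23·(1−21)≡8=i; z(25)→23·(25−21)≡14=o; i(8)→23·(8−21)≡13=n (all mod 26).

fiction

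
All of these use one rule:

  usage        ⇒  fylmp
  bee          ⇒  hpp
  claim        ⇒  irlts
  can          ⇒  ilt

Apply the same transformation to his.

nty

Vowels shift forward by 11 and consonants shift forward by 6.
On his: h(cons)+6=n, i(vowel)+11=t, s(cons)+6=y.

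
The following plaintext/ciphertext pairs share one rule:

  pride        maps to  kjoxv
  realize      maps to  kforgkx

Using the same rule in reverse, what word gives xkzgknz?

theater

The output letters match the input read backwards, each shifted +6: pride reversed is edirp. Two steps: reverse the string, then apply a Caesar shift of +6.
Decoding xkzgknz: shift back: x−6=r, k−6=e, z−6=t, g−6=a, k−6=e, n−6=h, z−6=t → retaeht; then reverse → theater.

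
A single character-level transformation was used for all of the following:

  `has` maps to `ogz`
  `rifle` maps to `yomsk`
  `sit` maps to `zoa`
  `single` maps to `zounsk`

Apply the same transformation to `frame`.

The shift depends on letter class: consonant h→o is +7, but vowel a→g is +6. Vowels shift forward by 6 and consonants shift forward by 7.
Applying it to frame: f(cons)+7=m, r(cons)+7=y, a(vowel)+6=g, m(cons)+7=t, e(vowel)+6=k.

mygtk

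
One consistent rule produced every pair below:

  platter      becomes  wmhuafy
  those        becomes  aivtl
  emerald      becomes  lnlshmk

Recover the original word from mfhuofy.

feather

The shifts repeat in a cycle of length 2: positions 0,1,… shift by +7, +1, then the pattern repeats.
Decoding mfhuofy: m−7=f, f−1=e, h−7=a, u−1=t, o−7=h, f−1=e, y−7=r.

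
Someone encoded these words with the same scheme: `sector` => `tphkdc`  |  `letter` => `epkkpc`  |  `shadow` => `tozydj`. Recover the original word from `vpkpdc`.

meteor

Treating letters as 0–25, the rule is x ↦ 17x + 25 (mod 26).
Decoding vpkpdc: v(21)→23·(21−25)≡12=m; p(15)→23·(15−25)≡4=e; k(10)→23·(10−25)≡19=t; p(15)→23·(15−25)≡4=e; d(3)→23·(3−25)≡14=o; c(2)→23·(2−25)≡17=r (all mod 26).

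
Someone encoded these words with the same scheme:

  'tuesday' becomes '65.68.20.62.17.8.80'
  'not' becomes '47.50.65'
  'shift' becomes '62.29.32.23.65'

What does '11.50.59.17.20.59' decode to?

border

t(#20)→65 and u(#21)→68: differences scale by 3, so n = 3·pos + 5. Each letter becomes 3×(its alphabet position, a=1..z=26) + 5.
Decoding 11.50.59.17.20.59: 11→(11−5)÷3=2=b, 50→(50−5)÷3=15=o, 59→(59−5)÷3=18=r, 17→(17−5)÷3=4=d, 20→(20−5)÷3=5=e, 59→(59−5)÷3=18=r.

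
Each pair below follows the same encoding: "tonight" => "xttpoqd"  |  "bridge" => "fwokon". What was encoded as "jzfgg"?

fuzzy

In tonight: t→x is +4, o→t is +5, n→t is +6, i→p is +7 — the shift increases by 1 each position. Each letter shifts forward by (position + 4), i.e. 4, 5, 6, … — the shift grows by one for each successive letter.
Reversing it on jzfgg: j−4=f, z−5=u, f−6=z, g−7=z, g−8=y.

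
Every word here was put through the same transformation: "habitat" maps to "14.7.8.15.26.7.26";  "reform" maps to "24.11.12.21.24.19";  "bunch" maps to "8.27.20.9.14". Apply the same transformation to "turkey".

h is letter #8 and maps to 14: an offset of 6. Each letter is replaced by its alphabet position (a=1..z=26) + 6.
Applying it to turkey: t=20→26, u=21→27, r=18→24, k=11→17, e=5→11, y=25→31.

26.27.24.17.11.31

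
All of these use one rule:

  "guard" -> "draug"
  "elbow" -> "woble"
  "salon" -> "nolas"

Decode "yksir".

The output letters match the input read backwards: guard reversed is draug. It's just the letters in reverse order.
Undoing it on yksir: then reverse → risky.

risky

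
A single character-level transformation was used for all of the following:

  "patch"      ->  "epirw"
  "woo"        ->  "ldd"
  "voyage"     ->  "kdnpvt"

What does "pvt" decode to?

age

Each letter is shifted forward by 15 in the alphabet (a Caesar shift of +15).
Reversing it on pvt: p−15=a, v−15=g, t−15=e.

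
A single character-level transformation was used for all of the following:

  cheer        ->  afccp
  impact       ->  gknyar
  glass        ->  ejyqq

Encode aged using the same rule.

Compare letters: c→a is +24, h→f is +24, e→c is +24 — a constant shift. It's a constant shift of +24 (ROT24).
For aged: a+24=y, g+24=e, e+24=c, d+24=b.

yecb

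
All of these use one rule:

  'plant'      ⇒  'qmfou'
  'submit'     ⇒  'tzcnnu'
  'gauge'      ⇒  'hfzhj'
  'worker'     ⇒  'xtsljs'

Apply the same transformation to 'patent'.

The shift depends on letter class: consonant p→q is +1, but vowel a→f is +5. Vowels shift forward by 5 and consonants shift forward by 1.
For patent: p(cons)+1=q, a(vowel)+5=f, t(cons)+1=u, e(vowel)+5=j, n(cons)+1=o, t(cons)+1=u.

qfujou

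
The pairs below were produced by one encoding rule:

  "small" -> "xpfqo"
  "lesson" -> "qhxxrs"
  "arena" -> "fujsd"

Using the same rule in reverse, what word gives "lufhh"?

Shifts by position in small: pos 0: s→x (+5), pos 1: m→p (+3), pos 2: a→f (+5), pos 3: l→q (+5), pos 4: l→o (+3) — repeating every 3. The shifts repeat in a cycle of length 3: positions 0,1,… shift by +5, +3, +5, then the pattern repeats.
Undoing it on lufhh: l−5=g, u−3=r, f−5=a, h−5=c, h−3=e.

grace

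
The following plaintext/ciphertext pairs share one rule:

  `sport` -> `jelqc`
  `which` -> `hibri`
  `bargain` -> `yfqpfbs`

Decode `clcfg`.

total

This is an affine cipher: with a=0,…,z=25, each position x becomes (19x+5) mod 26.
Undoing it on clcfg: c(2)→11·(2−5)≡19=t; l(11)→11·(11−5)≡14=o; c(2)→11·(2−5)≡19=t; f(5)→11·(5−5)≡0=a; g(6)→11·(6−5)≡11=l (all mod 26).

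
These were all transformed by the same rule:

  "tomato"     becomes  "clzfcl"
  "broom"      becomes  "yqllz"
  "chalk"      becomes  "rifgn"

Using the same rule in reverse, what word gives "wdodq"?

fever

Each letter's alphabet position (a=0..z=25) is mapped through 19·x+5 mod 26 — an affine cipher.
Undoing it on wdodq: w(22)→11·(22−5)≡5=f; d(3)→11·(3−5)≡4=e; o(14)→11·(14−5)≡21=v; d(3)→11·(3−5)≡4=e; q(16)→11·(16−5)≡17=r (all mod 26).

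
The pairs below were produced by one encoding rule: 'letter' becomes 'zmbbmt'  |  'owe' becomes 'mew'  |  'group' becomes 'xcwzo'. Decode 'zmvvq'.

inner

The output letters match the input read backwards, each shifted +8: letter reversed is rettel. The word is reversed, then every letter is shifted forward by 8.
Undoing it on zmvvq: shift back: z−8=r, m−8=e, v−8=n, v−8=n, q−8=i → renni; then reverse → inner.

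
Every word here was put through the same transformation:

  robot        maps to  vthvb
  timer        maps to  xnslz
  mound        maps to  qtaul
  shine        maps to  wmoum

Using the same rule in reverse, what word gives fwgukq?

branch

In robot: r→v is +4, o→t is +5, b→h is +6, o→v is +7 — the shift increases by 1 each position. The shift increases by 1 at each position, starting from +4: 4, 5, 6, ….
Undoing it on fwgukq: f−4=b, w−5=r, g−6=a, u−7=n, k−8=c, q−9=h.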